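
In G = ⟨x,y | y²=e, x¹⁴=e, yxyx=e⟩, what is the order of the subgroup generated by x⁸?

|⟨x⁸⟩| equals the order of x⁸. Compute successive powers until reaching e:
  (x⁸)¹ = x⁸, (x⁸)² = x², (x⁸)³ = x¹⁰, (x⁸)⁴ = x⁴, (x⁸)⁵ = x¹², (x⁸)⁶ = x⁶, (x⁸)⁷ = e.
The smallest positive k with (x⁸)ᵏ = e is 7, so |⟨x⁸⟩| = 7.

Answer: 7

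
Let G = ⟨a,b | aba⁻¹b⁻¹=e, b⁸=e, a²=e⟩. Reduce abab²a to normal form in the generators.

Multiply left to right, reducing at each step:
  a · b = ab
  (ab) · a = b
  b · b² = b³
  (b³) · a = ab³

Answer: ab³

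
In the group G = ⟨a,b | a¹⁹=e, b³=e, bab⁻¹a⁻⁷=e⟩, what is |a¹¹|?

Compute successive powers until reaching e:
  (a¹¹)¹ = a¹¹, (a¹¹)² = a³, (a¹¹)³ = a¹⁴, (a¹¹)⁴ = a⁶, (a¹¹)⁵ = a¹⁷, (a¹¹)⁶ = a⁹, (a¹¹)⁷ = a, (a¹¹)⁸ = a¹², (a¹¹)⁹ = a⁴, (a¹¹)¹⁰ = a¹⁵, (a¹¹)¹¹ = a⁷, (a¹¹)¹² = a¹⁸, (a¹¹)¹³ = a¹⁰, (a¹¹)¹⁴ = a², (a¹¹)¹⁵ = a¹³, (a¹¹)¹⁶ = a⁵, (a¹¹)¹⁷ = a¹⁶, (a¹¹)¹⁸ = a⁸, (a¹¹)¹⁹ = e.
The smallest positive k with (a¹¹)ᵏ = e is 19.

Answer: 19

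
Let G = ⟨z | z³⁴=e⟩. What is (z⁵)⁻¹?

The order of (z⁵) is 34 (smallest k with (z⁵)ᵏ = e), so (z⁵)⁻¹ = (z⁵)³³ = z²⁹.
Check: (z⁵) · (z²⁹) → (z⁵) · z²⁹ = e, giving e as required.

Answer: z²⁹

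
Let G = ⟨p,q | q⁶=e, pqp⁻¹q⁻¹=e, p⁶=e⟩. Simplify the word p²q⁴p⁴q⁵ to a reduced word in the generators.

Multiply left to right, reducing at each step:
  (p²) · q⁴ = p²q⁴
  (p²q⁴) · p⁴ = q⁴
  (q⁴) · q⁵ = q³

Answer: q³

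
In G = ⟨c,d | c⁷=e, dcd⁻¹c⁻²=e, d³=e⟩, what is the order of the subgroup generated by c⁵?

|⟨c⁵⟩| equals the order of c⁵. Compute successive powers until reaching e:
  (c⁵)¹ = c⁵, (c⁵)² = c³, (c⁵)³ = c, (c⁵)⁴ = c⁶, (c⁵)⁵ = c⁴, (c⁵)⁶ = c², (c⁵)⁷ = e.
The smallest positive k with (c⁵)ᵏ = e is 7, so |⟨c⁵⟩| = 7.

Answer: 7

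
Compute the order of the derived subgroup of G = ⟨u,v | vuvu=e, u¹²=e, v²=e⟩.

G' = [G, G] is generated by all commutators. The generator-pair commutators are: [u, v] = u².
The subgroup they normally generate is {e, u², u⁴, u⁶, u⁸, u¹⁰}, of order 6.
Check: |G/G'| = 24/6 = 4 is the order of the abelianisation.

Answer: 6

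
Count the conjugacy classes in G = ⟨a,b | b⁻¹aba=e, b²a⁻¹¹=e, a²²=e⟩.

The conjugacy classes (representative and size) are:
  [e] (size 1), [a²¹] (size 2), [a²] (size 2), [a³] (size 2), [a¹⁸] (size 2), [a¹⁷] (size 2), [a⁶] (size 2), [a⁷] (size 2), [a⁸] (size 2), [a¹³] (size 2), [a¹²] (size 2), [a¹¹] (size 1), [a¹⁰b] (size 11), [a⁷b] (size 11).
Class equation: 1 + 2 + 2 + 2 + 2 + 2 + 2 + 2 + 2 + 2 + 2 + 1 + 11 + 11 = 44 = |G|. So G has 14 conjugacy classes.

Answer: 14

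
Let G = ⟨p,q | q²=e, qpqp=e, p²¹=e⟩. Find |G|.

Enumerate words in the generators, reducing via the relations: the distinct elements are
  {e, p, q, pq, p², p³, p⁴, p⁵, p⁶, p⁷, p⁸, p⁹, p²q, p²⁰, p³q, p¹², p¹³, p¹¹, p¹⁰, p¹⁴, p¹⁵, p¹⁶, p¹⁷, p¹⁸, p¹⁹, p⁴q, p⁵q, p⁶q, p⁷q, p⁸q, p⁹q, p²⁰q, p¹²q, p¹³q, p¹¹q, p¹⁰q, p¹⁴q, p¹⁵q, p¹⁶q, p¹⁷q, p¹⁸q, p¹⁹q}.
No further products give new elements, so |G| = 42.

Answer: 42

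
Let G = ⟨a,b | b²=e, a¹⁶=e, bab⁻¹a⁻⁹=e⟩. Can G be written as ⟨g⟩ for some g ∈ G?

Every cyclic group is abelian. But a·b = ab while b·a = a⁹b, so a·b ≠ b·a and G is not abelian. Hence G is not cyclic.

Answer: No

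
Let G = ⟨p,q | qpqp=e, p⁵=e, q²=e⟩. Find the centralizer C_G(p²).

⟨p²⟩ ⊆ C_G(p²) since powers of p² commute with p²; so |C_G(p²)| ≥ |⟨p²⟩| = 5.
By orbit–stabilizer, |C_G(p²)| = |G| / |conj. class of p²| = 10 / 2 = 5.
The 5 elements commuting with p² are {e, p, p², p³, p⁴}.

Answer: {e, p, p², p³, p⁴}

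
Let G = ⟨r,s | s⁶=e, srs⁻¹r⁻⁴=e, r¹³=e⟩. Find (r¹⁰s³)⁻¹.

The order of (r¹⁰s³) is 2 (smallest k with (r¹⁰s³)ᵏ = e), so (r¹⁰s³)⁻¹ = (r¹⁰s³)¹ = r¹⁰s³.
Check: (r¹⁰s³) · (r¹⁰s³) → (r¹⁰s³) · r¹⁰ = s³;   (s³) · s³ = e, giving e as required.

Answer: r¹⁰s³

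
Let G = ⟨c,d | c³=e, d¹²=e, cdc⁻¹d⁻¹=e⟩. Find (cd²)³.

Compute successive powers of (cd²), reducing at each step:
  (cd²)²: (cd²) · c = c²d²;   (c²d²) · d² = c²d⁴
  (cd²)³: (c²d⁴) · c = d⁴;   (d⁴) · d² = d⁶

Answer: d⁶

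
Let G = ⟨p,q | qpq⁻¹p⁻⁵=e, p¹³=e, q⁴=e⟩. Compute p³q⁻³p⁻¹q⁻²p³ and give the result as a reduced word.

Multiply left to right, reducing at each step:
  (p³) · q⁻³ = p³q
  (p³q) · p⁻¹ = p¹¹q
  (p¹¹q) · q⁻² = p¹¹q³
  (p¹¹q³) · p³ = p⁹q³

Answer: p⁹q³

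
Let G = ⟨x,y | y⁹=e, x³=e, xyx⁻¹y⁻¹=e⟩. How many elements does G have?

Enumerate words in the generators, reducing via the relations: the distinct elements are
  {e, x, y, xy, x², y², y³, y⁴, y⁵, y⁶, y⁷, y⁸, xy², xy³, xy⁴, xy⁵, xy⁶, xy⁷, xy⁸, x²y, x²y², x²y³, x²y⁴, x²y⁵, x²y⁶, x²y⁷, x²y⁸}.
No further products give new elements, so |G| = 27.

Answer: 27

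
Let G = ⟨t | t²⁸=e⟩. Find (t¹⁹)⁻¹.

The order of (t¹⁹) is 28 (smallest k with (t¹⁹)ᵏ = e), so (t¹⁹)⁻¹ = (t¹⁹)²⁷ = t⁹.
Check: (t¹⁹) · (t⁹) → (t¹⁹) · t⁹ = e, giving e as required.

Answer: t⁹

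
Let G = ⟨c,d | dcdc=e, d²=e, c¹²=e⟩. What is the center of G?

An element z ∈ Z(G) iff z commutes with every generator.
For example c⁶ is central: (c⁶)·c = c⁷ = c·(c⁶); (c⁶)·d = c⁶d = d·(c⁶).
Whereas c ∉ Z(G) since c·d = cd ≠ c¹¹d = d·c.
Checking each of the 24 elements this way gives Z(G) = {e, c⁶}, of order 2.

Answer: {e, c⁶}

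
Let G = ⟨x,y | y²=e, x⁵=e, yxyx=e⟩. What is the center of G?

An element z ∈ Z(G) iff z commutes with every generator.
For example e is central: e·x = x = x·e; e·y = y = y·e.
Whereas x ∉ Z(G) since x·y = xy ≠ x⁴y = y·x.
Checking each of the 10 elements this way gives Z(G) = {e}, of order 1.

Answer: {e}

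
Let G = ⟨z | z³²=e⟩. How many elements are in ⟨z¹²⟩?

|⟨z¹²⟩| equals the order of z¹². Compute successive powers until reaching e:
  (z¹²)¹ = z¹², (z¹²)² = z²⁴, (z¹²)³ = z⁴, (z¹²)⁴ = z¹⁶, (z¹²)⁵ = z²⁸, (z¹²)⁶ = z⁸, (z¹²)⁷ = z²⁰, (z¹²)⁸ = e.
The smallest positive k with (z¹²)ᵏ = e is 8, so |⟨z¹²⟩| = 8.

Answer: 8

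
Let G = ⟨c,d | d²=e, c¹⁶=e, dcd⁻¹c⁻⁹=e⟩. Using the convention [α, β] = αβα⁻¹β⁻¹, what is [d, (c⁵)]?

[d, (c⁵)] = d·(c⁵)·d⁻¹·(c⁵)⁻¹.
  d · (c⁵) = c¹³d
  (c¹³d) · d = c¹³
  (c¹³) · (c¹¹) = c⁸

Answer: c⁸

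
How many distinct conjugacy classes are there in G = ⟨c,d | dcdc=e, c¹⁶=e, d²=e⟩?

The conjugacy classes (representative and size) are:
  [e] (size 1), [c¹⁵] (size 2), [c²] (size 2), [c³] (size 2), [c¹²] (size 2), [c⁵] (size 2), [c⁶] (size 2), [c⁷] (size 2), [c⁸] (size 1), [c²d] (size 8), [c¹⁵d] (size 8).
Class equation: 1 + 2 + 2 + 2 + 2 + 2 + 2 + 2 + 1 + 8 + 8 = 32 = |G|. So G has 11 conjugacy classes.

Answer: 11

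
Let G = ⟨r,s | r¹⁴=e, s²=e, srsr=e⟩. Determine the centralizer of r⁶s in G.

⟨r⁶s⟩ ⊆ C_G(r⁶s) since powers of r⁶s commute with r⁶s; so |C_G(r⁶s)| ≥ |⟨r⁶s⟩| = 2.
By orbit–stabilizer, |C_G(r⁶s)| = |G| / |conj. class of r⁶s| = 28 / 7 = 4.
The 4 elements commuting with r⁶s are {e, r⁷, r¹³s, r⁶s}.

Answer: {e, r⁷, r¹³s, r⁶s}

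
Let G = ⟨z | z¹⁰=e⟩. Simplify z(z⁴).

Compute z · (z⁴) by multiplying left to right and reducing via the relations at each step:
  z · z⁴ = z⁵

Answer: z⁵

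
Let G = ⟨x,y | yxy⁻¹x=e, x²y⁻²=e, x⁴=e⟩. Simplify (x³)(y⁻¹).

Compute (x³) · (y⁻¹) by multiplying left to right and reducing via the relations at each step:
  (x³) · y⁻¹ = xy

Answer: xy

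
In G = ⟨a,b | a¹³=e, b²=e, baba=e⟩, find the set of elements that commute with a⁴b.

⟨a⁴b⟩ ⊆ C_G(a⁴b) since powers of a⁴b commute with a⁴b; so |C_G(a⁴b)| ≥ |⟨a⁴b⟩| = 2.
By orbit–stabilizer, |C_G(a⁴b)| = |G| / |conj. class of a⁴b| = 26 / 13 = 2.
The 2 elements commuting with a⁴b are {e, a⁴b}.

Answer: {e, a⁴b}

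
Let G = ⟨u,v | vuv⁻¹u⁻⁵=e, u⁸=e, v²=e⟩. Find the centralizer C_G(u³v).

⟨u³v⟩ ⊆ C_G(u³v) since powers of u³v commute with u³v; so |C_G(u³v)| ≥ |⟨u³v⟩| = 8.
By orbit–stabilizer, |C_G(u³v)| = |G| / |conj. class of u³v| = 16 / 2 = 8.
The 8 elements commuting with u³v are {e, u², u⁴, u⁶, u⁵v, uv, u⁷v, u³v}.

Answer: {e, u², u⁴, u⁶, u⁵v, uv, u⁷v, u³v}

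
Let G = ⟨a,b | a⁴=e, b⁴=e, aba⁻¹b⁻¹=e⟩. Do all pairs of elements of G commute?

Each pair of generators commutes: a·b = ab = b·a. Since the generators pairwise commute, every element of G commutes with every other, so G is abelian.

Answer: Yes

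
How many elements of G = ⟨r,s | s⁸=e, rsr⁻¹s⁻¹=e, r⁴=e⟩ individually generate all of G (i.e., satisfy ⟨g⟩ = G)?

⟨g⟩ = G would require ord(g) = |G| = 32, but the maximum element order in G is 8 < 32. So G is not cyclic and no single element generates it: the count is 0.

Answer: 0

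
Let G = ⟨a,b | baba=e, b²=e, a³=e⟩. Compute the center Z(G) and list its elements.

An element z ∈ Z(G) iff z commutes with every generator.
For example e is central: e·a = a = a·e; e·b = b = b·e.
Whereas a ∉ Z(G) since a·b = ab ≠ a²b = b·a.
Checking each of the 6 elements this way gives Z(G) = {e}, of order 1.

Answer: {e}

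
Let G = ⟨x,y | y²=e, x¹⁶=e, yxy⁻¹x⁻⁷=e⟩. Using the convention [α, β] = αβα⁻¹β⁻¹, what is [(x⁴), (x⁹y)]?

[(x⁴), (x⁹y)] = (x⁴)·(x⁹y)·(x⁴)⁻¹·(x⁹y)⁻¹.
  (x⁴) · (x⁹y) = x¹³y
  (x¹³y) · (x¹²) = xy
  (xy) · (xy) = x⁸

Answer: x⁸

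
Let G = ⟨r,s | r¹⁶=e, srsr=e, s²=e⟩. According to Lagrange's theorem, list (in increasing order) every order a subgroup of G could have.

|G| = 32 = 2⁵. By Lagrange's theorem the order of any subgroup divides 32; the divisors of 32 are 1, 2, 4, 8, 16, 32.

Answer: 1, 2, 4, 8, 16, 32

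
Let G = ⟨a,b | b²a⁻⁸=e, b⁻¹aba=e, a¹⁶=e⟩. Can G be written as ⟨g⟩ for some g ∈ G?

Every cyclic group is abelian. But a·b = ab while b·a = a⁷b⁻¹, so a·b ≠ b·a and G is not abelian. Hence G is not cyclic.

Answer: No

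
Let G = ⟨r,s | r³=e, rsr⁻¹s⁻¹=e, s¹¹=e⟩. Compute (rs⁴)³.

Compute successive powers of (rs⁴), reducing at each step:
  (rs⁴)²: (rs⁴) · r = r²s⁴;   (r²s⁴) · s⁴ = r²s⁸
  (rs⁴)³: (r²s⁸) · r = s⁸;   (s⁸) · s⁴ = s

Answer: s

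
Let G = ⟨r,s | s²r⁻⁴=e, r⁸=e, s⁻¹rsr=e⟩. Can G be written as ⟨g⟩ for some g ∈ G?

Every cyclic group is abelian. But r·s = rs while s·r = r³s⁻¹, so r·s ≠ s·r and G is not abelian. Hence G is not cyclic.

Answer: No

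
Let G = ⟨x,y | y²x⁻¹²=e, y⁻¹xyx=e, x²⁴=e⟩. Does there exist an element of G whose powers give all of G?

Every cyclic group is abelian. But x·y = xy while y·x = x¹¹y⁻¹, so x·y ≠ y·x and G is not abelian. Hence G is not cyclic.

Answer: No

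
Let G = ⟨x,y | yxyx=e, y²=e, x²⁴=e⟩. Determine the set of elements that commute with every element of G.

An element z ∈ Z(G) iff z commutes with every generator.
For example x¹² is central: (x¹²)·x = x¹³ = x·(x¹²); (x¹²)·y = x¹²y = y·(x¹²).
Whereas x ∉ Z(G) since x·y = xy ≠ x²³y = y·x.
Checking each of the 48 elements this way gives Z(G) = {e, x¹²}, of order 2.

Answer: {e, x¹²}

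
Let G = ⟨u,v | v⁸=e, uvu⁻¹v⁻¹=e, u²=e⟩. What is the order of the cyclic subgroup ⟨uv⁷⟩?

|⟨uv⁷⟩| equals the order of uv⁷. Compute successive powers until reaching e:
  (uv⁷)¹ = uv⁷, (uv⁷)² = v⁶, (uv⁷)³ = uv⁵, (uv⁷)⁴ = v⁴, (uv⁷)⁵ = uv³, (uv⁷)⁶ = v², (uv⁷)⁷ = uv, (uv⁷)⁸ = e.
The smallest positive k with (uv⁷)ᵏ = e is 8, so |⟨uv⁷⟩| = 8.

Answer: 8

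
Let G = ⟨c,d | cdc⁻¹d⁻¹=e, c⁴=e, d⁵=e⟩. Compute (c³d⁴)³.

Compute successive powers of (c³d⁴), reducing at each step:
  (c³d⁴)²: (c³d⁴) · c³ = c²d⁴;   (c²d⁴) · d⁴ = c²d³
  (c³d⁴)³: (c²d³) · c³ = cd³;   (cd³) · d⁴ = cd²

Answer: cd²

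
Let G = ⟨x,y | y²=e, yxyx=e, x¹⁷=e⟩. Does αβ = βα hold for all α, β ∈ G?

x·y = xy but y·x = x¹⁶y, so x·y ≠ y·x and G is not abelian.

Answer: No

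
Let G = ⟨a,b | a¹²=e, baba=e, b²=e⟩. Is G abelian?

a·b = ab but b·a = a¹¹b, so a·b ≠ b·a and G is not abelian.

Answer: No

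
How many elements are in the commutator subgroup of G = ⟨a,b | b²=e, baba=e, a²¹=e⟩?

G' = [G, G] is generated by all commutators. The generator-pair commutators are: [a, b] = a².
The subgroup they normally generate is {e, a, a², a³, a⁴, a⁵, a⁶, a⁷, a⁸, a⁹, a¹⁰, a¹¹, a¹², a¹³, a¹⁴, a¹⁵, a¹⁶, a¹⁷, a¹⁸, a¹⁹, a²⁰}, of order 21.
Check: |G/G'| = 42/21 = 2 is the order of the abelianisation.

Answer: 21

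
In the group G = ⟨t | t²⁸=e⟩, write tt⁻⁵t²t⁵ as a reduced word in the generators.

Multiply left to right, reducing at each step:
  t · t⁻⁵ = t²⁴
  (t²⁴) · t² = t²⁶
  (t²⁶) · t⁵ = t³

Answer: t³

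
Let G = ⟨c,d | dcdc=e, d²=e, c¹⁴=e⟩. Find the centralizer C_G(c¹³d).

⟨c¹³d⟩ ⊆ C_G(c¹³d) since powers of c¹³d commute with c¹³d; so |C_G(c¹³d)| ≥ |⟨c¹³d⟩| = 2.
By orbit–stabilizer, |C_G(c¹³d)| = |G| / |conj. class of c¹³d| = 28 / 7 = 4.
The 4 elements commuting with c¹³d are {e, c⁷, c¹³d, c⁶d}.

Answer: {e, c⁷, c¹³d, c⁶d}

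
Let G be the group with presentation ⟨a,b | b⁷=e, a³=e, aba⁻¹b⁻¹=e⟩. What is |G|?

Enumerate words in the generators, reducing via the relations: the distinct elements are
  {a, b, e, ab, a², b², b³, b⁴, b⁵, b⁶, ab², ab³, ab⁴, ab⁵, ab⁶, a²b, a²b², a²b³, a²b⁴, a²b⁵, a²b⁶}.
No further products give new elements, so |G| = 21.

Answer: 21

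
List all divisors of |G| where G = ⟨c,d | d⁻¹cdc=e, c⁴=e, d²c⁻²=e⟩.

|G| = 8 = 2³. By Lagrange's theorem the order of any subgroup divides 8; the divisors of 8 are 1, 2, 4, 8.

Answer: 1, 2, 4, 8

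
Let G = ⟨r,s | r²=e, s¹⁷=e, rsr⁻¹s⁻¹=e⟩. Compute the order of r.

Compute successive powers until reaching e:
  r¹ = r, r² = e.
The smallest positive k with rᵏ = e is 2.

Answer: 2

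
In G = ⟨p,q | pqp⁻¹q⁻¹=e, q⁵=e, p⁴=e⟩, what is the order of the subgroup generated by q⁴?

|⟨q⁴⟩| equals the order of q⁴. Compute successive powers until reaching e:
  (q⁴)¹ = q⁴, (q⁴)² = q³, (q⁴)³ = q², (q⁴)⁴ = q, (q⁴)⁵ = e.
The smallest positive k with (q⁴)ᵏ = e is 5, so |⟨q⁴⟩| = 5.

Answer: 5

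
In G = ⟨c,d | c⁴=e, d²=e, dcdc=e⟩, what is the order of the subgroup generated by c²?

|⟨c²⟩| equals the order of c². Compute successive powers until reaching e:
  (c²)¹ = c², (c²)² = e.
The smallest positive k with (c²)ᵏ = e is 2, so |⟨c²⟩| = 2.

Answer: 2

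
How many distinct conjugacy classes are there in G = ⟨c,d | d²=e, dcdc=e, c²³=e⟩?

The conjugacy classes (representative and size) are:
  [e] (size 1), [c] (size 2), [c²¹] (size 2), [c²⁰] (size 2), [c⁴] (size 2), [c¹⁸] (size 2), [c⁶] (size 2), [c¹⁶] (size 2), [c⁸] (size 2), [c⁹] (size 2), [c¹⁰] (size 2), [c¹²] (size 2), [c¹⁸d] (size 23).
Class equation: 1 + 2 + 2 + 2 + 2 + 2 + 2 + 2 + 2 + 2 + 2 + 2 + 23 = 46 = |G|. So G has 13 conjugacy classes.

Answer: 13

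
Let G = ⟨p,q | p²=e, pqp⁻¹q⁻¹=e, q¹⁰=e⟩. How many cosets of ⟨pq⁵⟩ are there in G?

First find ord(pq⁵) by computing successive powers:
  (pq⁵)¹ = pq⁵, (pq⁵)² = e.
So |⟨pq⁵⟩| = ord(pq⁵) = 2. With |G| = 20, by Lagrange [G : ⟨pq⁵⟩] = 20/2 = 10.

Answer: 10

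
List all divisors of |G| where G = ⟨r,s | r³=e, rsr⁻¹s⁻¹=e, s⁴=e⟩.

|G| = 12 = 2² · 3. By Lagrange's theorem the order of any subgroup divides 12; the divisors of 12 are 1, 2, 3, 4, 6, 12.

Answer: 1, 2, 3, 4, 6, 12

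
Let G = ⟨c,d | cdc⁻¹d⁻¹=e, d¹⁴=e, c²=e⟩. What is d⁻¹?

The order of d is 14 (smallest k with dᵏ = e), so d⁻¹ = d¹³ = d¹³.
Check: d · (d¹³) → d · d¹³ = e, giving e as required.

Answer: d¹³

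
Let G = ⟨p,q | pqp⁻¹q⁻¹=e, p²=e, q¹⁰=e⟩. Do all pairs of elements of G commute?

Each pair of generators commutes: p·q = pq = q·p. Since the generators pairwise commute, every element of G commutes with every other, so G is abelian.

Answer: Yes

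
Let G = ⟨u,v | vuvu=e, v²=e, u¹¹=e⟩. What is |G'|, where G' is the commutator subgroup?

G' = [G, G] is generated by all commutators. The generator-pair commutators are: [u, v] = u².
The subgroup they normally generate is {e, u, u², u³, u⁴, u⁵, u⁶, u⁷, u⁸, u⁹, u¹⁰}, of order 11.
Check: |G/G'| = 22/11 = 2 is the order of the abelianisation.

Answer: 11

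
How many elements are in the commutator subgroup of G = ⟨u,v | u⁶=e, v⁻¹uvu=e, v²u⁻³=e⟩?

G' = [G, G] is generated by all commutators. The generator-pair commutators are: [u, v] = u².
The subgroup they normally generate is {e, u², u⁴}, of order 3.
Check: |G/G'| = 12/3 = 4 is the order of the abelianisation.

Answer: 3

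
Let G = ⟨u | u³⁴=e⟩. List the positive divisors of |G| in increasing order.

|G| = 34 = 2 · 17. By Lagrange's theorem the order of any subgroup divides 34; the divisors of 34 are 1, 2, 17, 34.

Answer: 1, 2, 17, 34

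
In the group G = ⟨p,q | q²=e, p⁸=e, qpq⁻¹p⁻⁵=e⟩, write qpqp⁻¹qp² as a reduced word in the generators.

Multiply left to right, reducing at each step:
  q · p = p⁵q
  (p⁵q) · q = p⁵
  (p⁵) · p⁻¹ = p⁴
  (p⁴) · q = p⁴q
  (p⁴q) · p² = p⁶q

Answer: p⁶q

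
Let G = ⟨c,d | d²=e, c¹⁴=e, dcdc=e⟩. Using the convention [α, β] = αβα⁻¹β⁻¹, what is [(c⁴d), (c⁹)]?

[(c⁴d), (c⁹)] = (c⁴d)·(c⁹)·(c⁴d)⁻¹·(c⁹)⁻¹.
  (c⁴d) · (c⁹) = c⁹d
  (c⁹d) · (c⁴d) = c⁵
  (c⁵) · (c⁵) = c¹⁰

Answer: c¹⁰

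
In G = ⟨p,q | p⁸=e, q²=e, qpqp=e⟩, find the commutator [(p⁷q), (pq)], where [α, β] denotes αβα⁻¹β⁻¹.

[(p⁷q), (pq)] = (p⁷q)·(pq)·(p⁷q)⁻¹·(pq)⁻¹.
  (p⁷q) · (pq) = p⁶
  (p⁶) · (p⁷q) = p⁵q
  (p⁵q) · (pq) = p⁴

Answer: p⁴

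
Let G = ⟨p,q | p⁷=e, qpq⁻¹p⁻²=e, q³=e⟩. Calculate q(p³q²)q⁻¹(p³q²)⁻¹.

[q, (p³q²)] = q·(p³q²)·q⁻¹·(p³q²)⁻¹.
  q · (p³q²) = p⁶
  (p⁶) · (q²) = p⁶q²
  (p⁶q²) · (pq) = p³

Answer: p³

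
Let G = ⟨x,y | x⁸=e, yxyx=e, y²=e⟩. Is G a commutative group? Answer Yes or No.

x·y = xy but y·x = x⁷y, so x·y ≠ y·x and G is not abelian.

Answer: No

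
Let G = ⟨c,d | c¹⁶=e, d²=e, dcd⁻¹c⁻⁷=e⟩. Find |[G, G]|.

G' = [G, G] is generated by all commutators. The generator-pair commutators are: [c, d] = c¹⁰.
The subgroup they normally generate is {e, c², c⁴, c⁶, c⁸, c¹⁰, c¹², c¹⁴}, of order 8.
Check: |G/G'| = 32/8 = 4 is the order of the abelianisation.

Answer: 8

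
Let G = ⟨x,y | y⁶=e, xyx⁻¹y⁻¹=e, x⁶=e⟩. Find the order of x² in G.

Compute successive powers until reaching e:
  (x²)¹ = x², (x²)² = x⁴, (x²)³ = e.
The smallest positive k with (x²)ᵏ = e is 3.

Answer: 3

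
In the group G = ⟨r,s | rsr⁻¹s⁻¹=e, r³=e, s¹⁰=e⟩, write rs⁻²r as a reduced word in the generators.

Multiply left to right, reducing at each step:
  r · s⁻² = rs⁸
  (rs⁸) · r = r²s⁸

Answer: r²s⁸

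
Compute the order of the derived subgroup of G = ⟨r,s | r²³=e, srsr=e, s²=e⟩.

G' = [G, G] is generated by all commutators. The generator-pair commutators are: [r, s] = r².
The subgroup they normally generate is {e, r, r², r³, r⁴, r⁵, r⁶, r⁷, r⁸, r⁹, r¹⁰, r¹¹, r¹², r¹³, r¹⁴, r¹⁵, r¹⁶, r¹⁷, r¹⁸, r¹⁹, r²⁰, r²¹, r²²}, of order 23.
Check: |G/G'| = 46/23 = 2 is the order of the abelianisation.

Answer: 23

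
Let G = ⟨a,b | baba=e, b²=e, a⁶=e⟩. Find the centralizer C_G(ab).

⟨ab⟩ ⊆ C_G(ab) since powers of ab commute with ab; so |C_G(ab)| ≥ |⟨ab⟩| = 2.
By orbit–stabilizer, |C_G(ab)| = |G| / |conj. class of ab| = 12 / 3 = 4.
The 4 elements commuting with ab are {e, a³, ab, a⁴b}.

Answer: {e, a³, ab, a⁴b}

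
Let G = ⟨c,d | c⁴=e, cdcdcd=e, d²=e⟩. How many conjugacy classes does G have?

The conjugacy classes (representative and size) are:
  [e] (size 1), [c³] (size 6), [c²dc²d] (size 3), [cdc³] (size 6), [dc³] (size 8).
Class equation: 1 + 6 + 3 + 6 + 8 = 24 = |G|. So G has 5 conjugacy classes.

Answer: 5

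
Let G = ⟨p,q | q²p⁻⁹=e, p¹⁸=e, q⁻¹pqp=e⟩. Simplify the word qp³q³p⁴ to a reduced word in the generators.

Multiply left to right, reducing at each step:
  q · p³ = p⁶q⁻¹
  (p⁶q⁻¹) · q³ = p¹⁵
  (p¹⁵) · p⁴ = p

Answer: p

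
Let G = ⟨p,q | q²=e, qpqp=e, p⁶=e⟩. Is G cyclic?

Every cyclic group is abelian. But p·q = pq while q·p = p⁵q, so p·q ≠ q·p and G is not abelian. Hence G is not cyclic.

Answer: No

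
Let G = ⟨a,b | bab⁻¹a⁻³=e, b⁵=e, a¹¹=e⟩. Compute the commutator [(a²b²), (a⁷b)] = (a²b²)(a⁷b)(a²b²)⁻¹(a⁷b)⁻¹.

[(a²b²), (a⁷b)] = (a²b²)·(a⁷b)·(a²b²)⁻¹·(a⁷b)⁻¹.
  (a²b²) · (a⁷b) = a¹⁰b³
  (a¹⁰b³) · (ab³) = a⁴b
  (a⁴b) · (a⁵b⁴) = a⁸

Answer: a⁸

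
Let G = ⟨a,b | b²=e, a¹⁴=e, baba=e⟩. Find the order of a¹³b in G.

Compute successive powers until reaching e:
  (a¹³b)¹ = a¹³b, (a¹³b)² = e.
The smallest positive k with (a¹³b)ᵏ = e is 2.

Answer: 2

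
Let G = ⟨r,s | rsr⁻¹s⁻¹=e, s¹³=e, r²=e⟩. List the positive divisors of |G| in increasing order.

|G| = 26 = 2 · 13. By Lagrange's theorem the order of any subgroup divides 26; the divisors of 26 are 1, 2, 13, 26.

Answer: 1, 2, 13, 26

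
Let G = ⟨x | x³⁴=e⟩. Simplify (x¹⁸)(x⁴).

Compute (x¹⁸) · (x⁴) by multiplying left to right and reducing via the relations at each step:
  (x¹⁸) · x⁴ = x²²

Answer: x²²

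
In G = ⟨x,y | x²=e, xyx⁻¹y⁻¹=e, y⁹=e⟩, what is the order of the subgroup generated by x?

|⟨x⟩| equals the order of x. Compute successive powers until reaching e:
  x¹ = x, x² = e.
The smallest positive k with xᵏ = e is 2, so |⟨x⟩| = 2.

Answer: 2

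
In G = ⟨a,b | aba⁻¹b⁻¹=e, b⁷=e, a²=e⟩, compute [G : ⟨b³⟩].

First find ord(b³) by computing successive powers:
  (b³)¹ = b³, (b³)² = b⁶, (b³)³ = b², (b³)⁴ = b⁵, (b³)⁵ = b, (b³)⁶ = b⁴, (b³)⁷ = e.
So |⟨b³⟩| = ord(b³) = 7. With |G| = 14, by Lagrange [G : ⟨b³⟩] = 14/7 = 2.

Answer: 2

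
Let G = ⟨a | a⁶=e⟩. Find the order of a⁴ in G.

Compute successive powers until reaching e:
  (a⁴)¹ = a⁴, (a⁴)² = a², (a⁴)³ = e.
The smallest positive k with (a⁴)ᵏ = e is 3.

Answer: 3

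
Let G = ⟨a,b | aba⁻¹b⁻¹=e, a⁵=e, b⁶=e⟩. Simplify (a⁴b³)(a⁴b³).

Compute (a⁴b³) · (a⁴b³) by multiplying left to right and reducing via the relations at each step:
  (a⁴b³) · a⁴ = a³b³
  (a³b³) · b³ = a³

Answer: a³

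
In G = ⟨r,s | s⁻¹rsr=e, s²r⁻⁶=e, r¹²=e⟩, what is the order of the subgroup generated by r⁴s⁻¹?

|⟨r⁴s⁻¹⟩| equals the order of r⁴s⁻¹. Compute successive powers until reaching e:
  (r⁴s⁻¹)¹ = r⁴s⁻¹, (r⁴s⁻¹)² = r⁶, (r⁴s⁻¹)³ = r⁴s, (r⁴s⁻¹)⁴ = e.
The smallest positive k with (r⁴s⁻¹)ᵏ = e is 4, so |⟨r⁴s⁻¹⟩| = 4.

Answer: 4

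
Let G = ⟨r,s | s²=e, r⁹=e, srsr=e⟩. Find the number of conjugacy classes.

The conjugacy classes (representative and size) are:
  [e] (size 1), [r⁸] (size 2), [r⁷] (size 2), [r⁶] (size 2), [r⁵] (size 2), [r⁴s] (size 9).
Class equation: 1 + 2 + 2 + 2 + 2 + 9 = 18 = |G|. So G has 6 conjugacy classes.

Answer: 6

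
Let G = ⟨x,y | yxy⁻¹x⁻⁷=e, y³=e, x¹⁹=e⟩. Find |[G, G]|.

G' = [G, G] is generated by all commutators. The generator-pair commutators are: [x, y] = x¹³.
The subgroup they normally generate is {e, x, x², x³, x⁴, x⁵, x⁶, x⁷, x⁸, x⁹, x¹⁰, x¹¹, x¹², x¹³, x¹⁴, x¹⁵, x¹⁶, x¹⁷, x¹⁸}, of order 19.
Check: |G/G'| = 57/19 = 3 is the order of the abelianisation.

Answer: 19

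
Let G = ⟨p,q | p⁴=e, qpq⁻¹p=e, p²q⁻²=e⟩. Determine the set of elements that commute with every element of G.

An element z ∈ Z(G) iff z commutes with every generator.
For example p² is central: (p²)·p = p³ = p·(p²); (p²)·q = q⁻¹ = q·(p²).
Whereas p ∉ Z(G) since p·q = pq ≠ pq⁻¹ = q·p.
Checking each of the 8 elements this way gives Z(G) = {e, p²}, of order 2.

Answer: {e, p²}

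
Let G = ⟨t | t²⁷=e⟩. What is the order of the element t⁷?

Compute successive powers until reaching e:
  (t⁷)¹ = t⁷, (t⁷)² = t¹⁴, (t⁷)³ = t²¹, (t⁷)⁴ = t, (t⁷)⁵ = t⁸, (t⁷)⁶ = t¹⁵, (t⁷)⁷ = t²², (t⁷)⁸ = t², (t⁷)⁹ = t⁹, (t⁷)¹⁰ = t¹⁶, (t⁷)¹¹ = t²³, (t⁷)¹² = t³, (t⁷)¹³ = t¹⁰, (t⁷)¹⁴ = t¹⁷, (t⁷)¹⁵ = t²⁴, (t⁷)¹⁶ = t⁴, (t⁷)¹⁷ = t¹¹, (t⁷)¹⁸ = t¹⁸, (t⁷)¹⁹ = t²⁵, (t⁷)²⁰ = t⁵, (t⁷)²¹ = t¹², (t⁷)²² = t¹⁹, (t⁷)²³ = t²⁶, (t⁷)²⁴ = t⁶, (t⁷)²⁵ = t¹³, (t⁷)²⁶ = t²⁰, (t⁷)²⁷ = e.
The smallest positive k with (t⁷)ᵏ = e is 27.

Answer: 27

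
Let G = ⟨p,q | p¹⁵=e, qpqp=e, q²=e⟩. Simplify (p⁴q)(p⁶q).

Compute (p⁴q) · (p⁶q) by multiplying left to right and reducing via the relations at each step:
  (p⁴q) · p⁶ = p¹³q
  (p¹³q) · q = p¹³

Answer: p¹³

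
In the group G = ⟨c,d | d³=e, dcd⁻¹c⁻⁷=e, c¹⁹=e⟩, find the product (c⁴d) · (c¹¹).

Compute (c⁴d) · (c¹¹) by multiplying left to right and reducing via the relations at each step:
  (c⁴d) · c¹¹ = c⁵d

Answer: c⁵d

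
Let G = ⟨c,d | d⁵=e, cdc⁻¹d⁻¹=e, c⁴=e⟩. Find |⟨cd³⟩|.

|⟨cd³⟩| equals the order of cd³. Compute successive powers until reaching e:
  (cd³)¹ = cd³, (cd³)² = c²d, (cd³)³ = c³d⁴, (cd³)⁴ = d², (cd³)⁵ = c, (cd³)⁶ = c²d³, (cd³)⁷ = c³d, (cd³)⁸ = d⁴, (cd³)⁹ = cd², (cd³)¹⁰ = c², (cd³)¹¹ = c³d³, (cd³)¹² = d, (cd³)¹³ = cd⁴, (cd³)¹⁴ = c²d², (cd³)¹⁵ = c³, (cd³)¹⁶ = d³, (cd³)¹⁷ = cd, (cd³)¹⁸ = c²d⁴, (cd³)¹⁹ = c³d², (cd³)²⁰ = e.
The smallest positive k with (cd³)ᵏ = e is 20, so |⟨cd³⟩| = 20.

Answer: 20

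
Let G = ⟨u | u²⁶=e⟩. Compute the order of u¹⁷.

Compute successive powers until reaching e:
  (u¹⁷)¹ = u¹⁷, (u¹⁷)² = u⁸, (u¹⁷)³ = u²⁵, (u¹⁷)⁴ = u¹⁶, (u¹⁷)⁵ = u⁷, (u¹⁷)⁶ = u²⁴, (u¹⁷)⁷ = u¹⁵, (u¹⁷)⁸ = u⁶, (u¹⁷)⁹ = u²³, (u¹⁷)¹⁰ = u¹⁴, (u¹⁷)¹¹ = u⁵, (u¹⁷)¹² = u²², (u¹⁷)¹³ = u¹³, (u¹⁷)¹⁴ = u⁴, (u¹⁷)¹⁵ = u²¹, (u¹⁷)¹⁶ = u¹², (u¹⁷)¹⁷ = u³, (u¹⁷)¹⁸ = u²⁰, (u¹⁷)¹⁹ = u¹¹, (u¹⁷)²⁰ = u², (u¹⁷)²¹ = u¹⁹, (u¹⁷)²² = u¹⁰, (u¹⁷)²³ = u, (u¹⁷)²⁴ = u¹⁸, (u¹⁷)²⁵ = u⁹, (u¹⁷)²⁶ = e.
The smallest positive k with (u¹⁷)ᵏ = e is 26.

Answer: 26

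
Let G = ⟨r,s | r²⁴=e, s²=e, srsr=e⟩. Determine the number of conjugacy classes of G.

The conjugacy classes (representative and size) are:
  [e] (size 1), [r²³] (size 2), [r²] (size 2), [r³] (size 2), [r²⁰] (size 2), [r¹⁹] (size 2), [r⁶] (size 2), [r⁷] (size 2), [r⁸] (size 2), [r⁹] (size 2), [r¹⁴] (size 2), [r¹¹] (size 2), [r¹²] (size 1), [r⁴s] (size 12), [r⁵s] (size 12).
Class equation: 1 + 2 + 2 + 2 + 2 + 2 + 2 + 2 + 2 + 2 + 2 + 2 + 1 + 12 + 12 = 48 = |G|. So G has 15 conjugacy classes.

Answer: 15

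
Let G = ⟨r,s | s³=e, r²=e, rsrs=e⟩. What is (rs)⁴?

Compute successive powers of (rs), reducing at each step:
  (rs)²: (rs) · r = s²;   (s²) · s = e
  (rs)³: e · r = r;   r · s = rs
  (rs)⁴: (rs) · r = s²;   (s²) · s = e

Answer: e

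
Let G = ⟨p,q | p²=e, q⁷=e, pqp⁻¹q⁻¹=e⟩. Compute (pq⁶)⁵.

Compute successive powers of (pq⁶), reducing at each step:
  (pq⁶)²: (pq⁶) · p = q⁶;   (q⁶) · q⁶ = q⁵
  (pq⁶)³: (q⁵) · p = pq⁵;   (pq⁵) · q⁶ = pq⁴
  (pq⁶)⁴: (pq⁴) · p = q⁴;   (q⁴) · q⁶ = q³
  (pq⁶)⁵: (q³) · p = pq³;   (pq³) · q⁶ = pq²

Answer: pq²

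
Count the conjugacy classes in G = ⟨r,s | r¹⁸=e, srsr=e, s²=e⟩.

The conjugacy classes (representative and size) are:
  [e] (size 1), [r] (size 2), [r²] (size 2), [r³] (size 2), [r¹⁴] (size 2), [r⁵] (size 2), [r¹²] (size 2), [r⁷] (size 2), [r¹⁰] (size 2), [r⁹] (size 1), [r¹⁰s] (size 9), [rs] (size 9).
Class equation: 1 + 2 + 2 + 2 + 2 + 2 + 2 + 2 + 2 + 1 + 9 + 9 = 36 = |G|. So G has 12 conjugacy classes.

Answer: 12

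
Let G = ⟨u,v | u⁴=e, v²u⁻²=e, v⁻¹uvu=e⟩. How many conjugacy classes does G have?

The conjugacy classes (representative and size) are:
  [e] (size 1), [u³] (size 2), [u²] (size 1), [v⁻¹] (size 2), [uv⁻¹] (size 2).
Class equation: 1 + 2 + 1 + 2 + 2 = 8 = |G|. So G has 5 conjugacy classes.

Answer: 5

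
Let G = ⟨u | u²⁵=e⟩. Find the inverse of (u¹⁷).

The order of (u¹⁷) is 25 (smallest k with (u¹⁷)ᵏ = e), so (u¹⁷)⁻¹ = (u¹⁷)²⁴ = u⁸.
Check: (u¹⁷) · (u⁸) → (u¹⁷) · u⁸ = e, giving e as required.

Answer: u⁸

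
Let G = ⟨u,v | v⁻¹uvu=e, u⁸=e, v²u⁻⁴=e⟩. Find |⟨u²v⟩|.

|⟨u²v⟩| equals the order of u²v. Compute successive powers until reaching e:
  (u²v)¹ = u²v, (u²v)² = u⁴, (u²v)³ = u²v⁻¹, (u²v)⁴ = e.
The smallest positive k with (u²v)ᵏ = e is 4, so |⟨u²v⟩| = 4.

Answer: 4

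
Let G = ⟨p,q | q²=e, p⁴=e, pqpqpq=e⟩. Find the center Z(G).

An element z ∈ Z(G) iff z commutes with every generator.
For example e is central: e·p = p = p·e; e·q = q = q·e.
Whereas p ∉ Z(G) since p·q = pq ≠ qp = q·p.
Checking each of the 24 elements this way gives Z(G) = {e}, of order 1.

Answer: {e}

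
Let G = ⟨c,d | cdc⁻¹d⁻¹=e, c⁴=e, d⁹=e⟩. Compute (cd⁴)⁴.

Compute successive powers of (cd⁴), reducing at each step:
  (cd⁴)²: (cd⁴) · c = c²d⁴;   (c²d⁴) · d⁴ = c²d⁸
  (cd⁴)³: (c²d⁸) · c = c³d⁸;   (c³d⁸) · d⁴ = c³d³
  (cd⁴)⁴: (c³d³) · c = d³;   (d³) · d⁴ = d⁷

Answer: d⁷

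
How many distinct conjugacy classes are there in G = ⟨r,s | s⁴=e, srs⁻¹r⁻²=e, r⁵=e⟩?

The conjugacy classes (representative and size) are:
  [e] (size 1), [r⁴] (size 4), [r²s] (size 5), [s²] (size 5), [r³s³] (size 5).
Class equation: 1 + 4 + 5 + 5 + 5 = 20 = |G|. So G has 5 conjugacy classes.

Answer: 5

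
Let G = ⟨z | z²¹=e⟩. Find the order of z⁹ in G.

Compute successive powers until reaching e:
  (z⁹)¹ = z⁹, (z⁹)² = z¹⁸, (z⁹)³ = z⁶, (z⁹)⁴ = z¹⁵, (z⁹)⁵ = z³, (z⁹)⁶ = z¹², (z⁹)⁷ = e.
The smallest positive k with (z⁹)ᵏ = e is 7.

Answer: 7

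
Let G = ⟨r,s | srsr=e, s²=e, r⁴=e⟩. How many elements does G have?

Enumerate words in the generators, reducing via the relations: the distinct elements are
  {e, r, s, rs, r², r³, r²s, r³s}.
No further products give new elements, so |G| = 8.

Answer: 8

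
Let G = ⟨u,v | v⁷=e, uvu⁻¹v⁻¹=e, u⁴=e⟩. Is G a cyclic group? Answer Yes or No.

|G| = 28. The element uv has order 28 (its powers give 28 distinct elements), so ⟨uv⟩ = G and G is cyclic.

Answer: Yes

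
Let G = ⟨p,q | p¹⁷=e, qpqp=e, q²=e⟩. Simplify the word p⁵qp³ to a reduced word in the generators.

Multiply left to right, reducing at each step:
  (p⁵) · q = p⁵q
  (p⁵q) · p³ = p²q

Answer: p²q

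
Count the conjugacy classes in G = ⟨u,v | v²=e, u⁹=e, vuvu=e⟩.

The conjugacy classes (representative and size) are:
  [e] (size 1), [u⁸] (size 2), [u⁷] (size 2), [u⁶] (size 2), [u⁵] (size 2), [u⁴v] (size 9).
Class equation: 1 + 2 + 2 + 2 + 2 + 9 = 18 = |G|. So G has 6 conjugacy classes.

Answer: 6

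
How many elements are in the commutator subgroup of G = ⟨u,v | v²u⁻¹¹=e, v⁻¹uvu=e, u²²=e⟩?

G' = [G, G] is generated by all commutators. The generator-pair commutators are: [u, v] = u².
The subgroup they normally generate is {e, u², u⁴, u⁶, u⁸, u¹⁰, u¹², u¹⁴, u¹⁶, u¹⁸, u²⁰}, of order 11.
Check: |G/G'| = 44/11 = 4 is the order of the abelianisation.

Answer: 11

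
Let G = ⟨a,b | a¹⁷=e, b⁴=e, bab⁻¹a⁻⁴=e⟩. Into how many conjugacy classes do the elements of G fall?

The conjugacy classes (representative and size) are:
  [e] (size 1), [a⁴] (size 4), [a²] (size 4), [a⁵] (size 4), [a¹¹] (size 4), [a⁷b] (size 17), [a³b²] (size 17), [a⁹b³] (size 17).
Class equation: 1 + 4 + 4 + 4 + 4 + 17 + 17 + 17 = 68 = |G|. So G has 8 conjugacy classes.

Answer: 8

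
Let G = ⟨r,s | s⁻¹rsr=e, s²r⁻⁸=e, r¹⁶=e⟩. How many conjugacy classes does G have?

The conjugacy classes (representative and size) are:
  [e] (size 1), [r] (size 2), [r¹⁴] (size 2), [r³] (size 2), [r¹²] (size 2), [r⁵] (size 2), [r¹⁰] (size 2), [r⁷] (size 2), [r⁸] (size 1), [r⁶s] (size 8), [r³s⁻¹] (size 8).
Class equation: 1 + 2 + 2 + 2 + 2 + 2 + 2 + 2 + 1 + 8 + 8 = 32 = |G|. So G has 11 conjugacy classes.

Answer: 11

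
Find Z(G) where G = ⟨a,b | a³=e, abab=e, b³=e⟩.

An element z ∈ Z(G) iff z commutes with every generator.
For example e is central: e·a = a = a·e; e·b = b = b·e.
Whereas a ∉ Z(G) since a·b = ab ≠ a²b² = b·a.
Checking each of the 12 elements this way gives Z(G) = {e}, of order 1.

Answer: {e}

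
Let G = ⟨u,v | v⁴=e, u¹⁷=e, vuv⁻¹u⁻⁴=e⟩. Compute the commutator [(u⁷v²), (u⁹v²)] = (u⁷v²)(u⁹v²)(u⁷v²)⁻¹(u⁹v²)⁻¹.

[(u⁷v²), (u⁹v²)] = (u⁷v²)·(u⁹v²)·(u⁷v²)⁻¹·(u⁹v²)⁻¹.
  (u⁷v²) · (u⁹v²) = u¹⁵
  (u¹⁵) · (u⁷v²) = u⁵v²
  (u⁵v²) · (u⁹v²) = u¹³

Answer: u¹³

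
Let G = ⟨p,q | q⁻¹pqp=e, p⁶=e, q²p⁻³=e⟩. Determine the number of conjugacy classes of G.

The conjugacy classes (representative and size) are:
  [e] (size 1), [p] (size 2), [p²] (size 2), [p³] (size 1), [pq⁻¹] (size 3), [p²q⁻¹] (size 3).
Class equation: 1 + 2 + 2 + 1 + 3 + 3 = 12 = |G|. So G has 6 conjugacy classes.

Answer: 6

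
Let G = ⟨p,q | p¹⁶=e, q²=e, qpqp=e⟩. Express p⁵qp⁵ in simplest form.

Multiply left to right, reducing at each step:
  (p⁵) · q = p⁵q
  (p⁵q) · p⁵ = q

Answer: q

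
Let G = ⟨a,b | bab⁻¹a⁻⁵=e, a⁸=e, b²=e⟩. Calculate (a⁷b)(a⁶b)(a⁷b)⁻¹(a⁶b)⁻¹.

[(a⁷b), (a⁶b)] = (a⁷b)·(a⁶b)·(a⁷b)⁻¹·(a⁶b)⁻¹.
  (a⁷b) · (a⁶b) = a⁵
  (a⁵) · (a⁵b) = a²b
  (a²b) · (a²b) = a⁴

Answer: a⁴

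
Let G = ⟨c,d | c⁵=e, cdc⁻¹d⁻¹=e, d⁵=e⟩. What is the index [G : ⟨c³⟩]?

First find ord(c³) by computing successive powers:
  (c³)¹ = c³, (c³)² = c, (c³)³ = c⁴, (c³)⁴ = c², (c³)⁵ = e.
So |⟨c³⟩| = ord(c³) = 5. With |G| = 25, by Lagrange [G : ⟨c³⟩] = 25/5 = 5.

Answer: 5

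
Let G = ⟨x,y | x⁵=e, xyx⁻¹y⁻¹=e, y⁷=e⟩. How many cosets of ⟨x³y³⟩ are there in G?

First find ord(x³y³) by computing successive powers:
  (x³y³)¹ = x³y³, (x³y³)² = xy⁶, (x³y³)³ = x⁴y², (x³y³)⁴ = x²y⁵, (x³y³)⁵ = y, (x³y³)⁶ = x³y⁴, (x³y³)⁷ = x, (x³y³)⁸ = x⁴y³, (x³y³)⁹ = x²y⁶, (x³y³)¹⁰ = y², (x³y³)¹¹ = x³y⁵, (x³y³)¹² = xy, (x³y³)¹³ = x⁴y⁴, (x³y³)¹⁴ = x², (x³y³)¹⁵ = y³, (x³y³)¹⁶ = x³y⁶, (x³y³)¹⁷ = xy², (x³y³)¹⁸ = x⁴y⁵, (x³y³)¹⁹ = x²y, (x³y³)²⁰ = y⁴, (x³y³)²¹ = x³, (x³y³)²² = xy³, (x³y³)²³ = x⁴y⁶, (x³y³)²⁴ = x²y², (x³y³)²⁵ = y⁵, (x³y³)²⁶ = x³y, (x³y³)²⁷ = xy⁴, (x³y³)²⁸ = x⁴, (x³y³)²⁹ = x²y³, (x³y³)³⁰ = y⁶, (x³y³)³¹ = x³y², (x³y³)³² = xy⁵, (x³y³)³³ = x⁴y, (x³y³)³⁴ = x²y⁴, (x³y³)³⁵ = e.
So |⟨x³y³⟩| = ord(x³y³) = 35. With |G| = 35, by Lagrange [G : ⟨x³y³⟩] = 35/35 = 1.

Answer: 1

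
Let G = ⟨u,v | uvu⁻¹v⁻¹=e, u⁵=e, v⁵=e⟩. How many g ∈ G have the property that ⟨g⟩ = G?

⟨g⟩ = G would require ord(g) = |G| = 25, but the maximum element order in G is 5 < 25. So G is not cyclic and no single element generates it: the count is 0.

Answer: 0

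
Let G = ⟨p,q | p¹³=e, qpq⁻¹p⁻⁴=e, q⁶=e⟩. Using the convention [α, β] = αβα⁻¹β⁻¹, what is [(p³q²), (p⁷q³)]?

[(p³q²), (p⁷q³)] = (p³q²)·(p⁷q³)·(p³q²)⁻¹·(p⁷q³)⁻¹.
  (p³q²) · (p⁷q³) = p¹¹q⁵
  (p¹¹q⁵) · (p¹²q⁴) = pq³
  (pq³) · (p⁷q³) = p⁷

Answer: p⁷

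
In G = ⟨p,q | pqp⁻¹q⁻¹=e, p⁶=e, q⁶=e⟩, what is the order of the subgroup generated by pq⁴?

|⟨pq⁴⟩| equals the order of pq⁴. Compute successive powers until reaching e:
  (pq⁴)¹ = pq⁴, (pq⁴)² = p²q², (pq⁴)³ = p³, (pq⁴)⁴ = p⁴q⁴, (pq⁴)⁵ = p⁵q², (pq⁴)⁶ = e.
The smallest positive k with (pq⁴)ᵏ = e is 6, so |⟨pq⁴⟩| = 6.

Answer: 6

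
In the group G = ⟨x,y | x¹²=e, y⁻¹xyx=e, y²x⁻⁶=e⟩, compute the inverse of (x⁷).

The order of (x⁷) is 12 (smallest k with (x⁷)ᵏ = e), so (x⁷)⁻¹ = (x⁷)¹¹ = x⁵.
Check: (x⁷) · (x⁵) → (x⁷) · x⁵ = e, giving e as required.

Answer: x⁵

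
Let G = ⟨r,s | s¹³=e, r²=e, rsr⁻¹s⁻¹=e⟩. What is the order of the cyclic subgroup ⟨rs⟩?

|⟨rs⟩| equals the order of rs. Compute successive powers until reaching e:
  (rs)¹ = rs, (rs)² = s², (rs)³ = rs³, (rs)⁴ = s⁴, (rs)⁵ = rs⁵, (rs)⁶ = s⁶, (rs)⁷ = rs⁷, (rs)⁸ = s⁸, (rs)⁹ = rs⁹, (rs)¹⁰ = s¹⁰, (rs)¹¹ = rs¹¹, (rs)¹² = s¹², (rs)¹³ = r, (rs)¹⁴ = s, (rs)¹⁵ = rs², (rs)¹⁶ = s³, (rs)¹⁷ = rs⁴, (rs)¹⁸ = s⁵, (rs)¹⁹ = rs⁶, (rs)²⁰ = s⁷, (rs)²¹ = rs⁸, (rs)²² = s⁹, (rs)²³ = rs¹⁰, (rs)²⁴ = s¹¹, (rs)²⁵ = rs¹², (rs)²⁶ = e.
The smallest positive k with (rs)ᵏ = e is 26, so |⟨rs⟩| = 26.

Answer: 26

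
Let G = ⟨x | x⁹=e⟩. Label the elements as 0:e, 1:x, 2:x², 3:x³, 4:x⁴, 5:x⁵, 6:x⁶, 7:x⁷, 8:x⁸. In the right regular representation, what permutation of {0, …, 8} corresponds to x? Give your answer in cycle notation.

(0 1 2 3 4 5 6 7 8)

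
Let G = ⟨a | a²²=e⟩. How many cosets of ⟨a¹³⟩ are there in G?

First find ord(a¹³) by computing successive powers:
  (a¹³)¹ = a¹³, (a¹³)² = a⁴, (a¹³)³ = a¹⁷, (a¹³)⁴ = a⁸, (a¹³)⁵ = a²¹, (a¹³)⁶ = a¹², (a¹³)⁷ = a³, (a¹³)⁸ = a¹⁶, (a¹³)⁹ = a⁷, (a¹³)¹⁰ = a²⁰, (a¹³)¹¹ = a¹¹, (a¹³)¹² = a², (a¹³)¹³ = a¹⁵, (a¹³)¹⁴ = a⁶, (a¹³)¹⁵ = a¹⁹, (a¹³)¹⁶ = a¹⁰, (a¹³)¹⁷ = a, (a¹³)¹⁸ = a¹⁴, (a¹³)¹⁹ = a⁵, (a¹³)²⁰ = a¹⁸, (a¹³)²¹ = a⁹, (a¹³)²² = e.
So |⟨a¹³⟩| = ord(a¹³) = 22. With |G| = 22, by Lagrange [G : ⟨a¹³⟩] = 22/22 = 1.

Answer: 1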